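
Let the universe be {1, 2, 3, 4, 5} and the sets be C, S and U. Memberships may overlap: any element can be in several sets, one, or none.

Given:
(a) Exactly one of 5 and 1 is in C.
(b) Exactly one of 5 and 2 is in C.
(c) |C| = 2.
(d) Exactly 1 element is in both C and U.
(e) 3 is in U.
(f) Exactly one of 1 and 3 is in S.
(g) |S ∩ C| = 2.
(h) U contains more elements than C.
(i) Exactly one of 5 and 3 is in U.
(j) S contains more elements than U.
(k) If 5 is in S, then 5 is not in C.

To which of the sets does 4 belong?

4: S, U

From (e): 3 ∈ U.
(i) (exactly one): 5 ∉ U.
Suppose 4 ∈ C: no assignment then satisfies all the clues, so 4 ∉ C.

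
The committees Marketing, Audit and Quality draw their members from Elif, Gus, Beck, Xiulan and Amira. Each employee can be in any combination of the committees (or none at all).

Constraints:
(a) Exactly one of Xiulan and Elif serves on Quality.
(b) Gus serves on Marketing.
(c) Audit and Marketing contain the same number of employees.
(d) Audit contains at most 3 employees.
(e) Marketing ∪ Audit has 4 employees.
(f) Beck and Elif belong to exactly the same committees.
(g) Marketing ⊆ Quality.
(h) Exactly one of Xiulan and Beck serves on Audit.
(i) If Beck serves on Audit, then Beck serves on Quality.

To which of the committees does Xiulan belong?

Xiulan: none

From (b): Gus ∈ Marketing.
(g) with Gus ∈ Marketing: Gus ∈ Quality.
Suppose Xiulan ∈ Marketing: no assignment then satisfies all the clues, so Xiulan ∉ Marketing.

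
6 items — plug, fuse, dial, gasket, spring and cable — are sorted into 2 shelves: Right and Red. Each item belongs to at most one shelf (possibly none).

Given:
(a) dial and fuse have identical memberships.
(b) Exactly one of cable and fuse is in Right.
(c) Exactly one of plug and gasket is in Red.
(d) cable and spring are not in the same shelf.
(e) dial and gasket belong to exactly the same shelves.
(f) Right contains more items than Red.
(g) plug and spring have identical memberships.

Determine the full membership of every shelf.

Right = {dial, fuse, gasket}; Red = {plug, spring}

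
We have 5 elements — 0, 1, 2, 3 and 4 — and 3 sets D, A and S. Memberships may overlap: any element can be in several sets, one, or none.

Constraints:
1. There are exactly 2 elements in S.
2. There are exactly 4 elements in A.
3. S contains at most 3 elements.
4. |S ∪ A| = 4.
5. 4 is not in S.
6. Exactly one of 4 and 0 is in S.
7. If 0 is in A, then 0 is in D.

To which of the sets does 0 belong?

0: A, D, S

From (5): 4 ∉ S.
(6) (exactly one): 0 ∈ S.
Suppose 0 ∉ D: no assignment then satisfies all the clues, so 0 ∈ D.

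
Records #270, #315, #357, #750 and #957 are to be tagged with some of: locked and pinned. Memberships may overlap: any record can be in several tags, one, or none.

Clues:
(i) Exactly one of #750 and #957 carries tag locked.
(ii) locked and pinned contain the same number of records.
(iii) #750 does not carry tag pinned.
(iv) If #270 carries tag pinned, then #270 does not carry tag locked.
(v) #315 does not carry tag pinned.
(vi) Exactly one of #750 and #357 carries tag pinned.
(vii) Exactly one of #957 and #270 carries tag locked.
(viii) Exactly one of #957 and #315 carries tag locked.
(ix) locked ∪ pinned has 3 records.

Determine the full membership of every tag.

locked = {#357, #957}; pinned = {#270, #357}

From (iii): #750 ∉ pinned.
From (v): #315 ∉ pinned.
(vi) (exactly one): #357 ∈ pinned.
Suppose #270 ∈ locked: no assignment then satisfies all the clues, so #270 ∉ locked.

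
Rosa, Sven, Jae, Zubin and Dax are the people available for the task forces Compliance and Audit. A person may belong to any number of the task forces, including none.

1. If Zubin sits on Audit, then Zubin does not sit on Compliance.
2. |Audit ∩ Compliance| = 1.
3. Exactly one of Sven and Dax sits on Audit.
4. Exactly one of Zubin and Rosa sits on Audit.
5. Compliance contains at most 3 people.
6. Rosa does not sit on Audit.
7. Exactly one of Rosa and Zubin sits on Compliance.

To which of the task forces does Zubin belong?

Zubin: Audit

From (6): Rosa ∉ Audit.
(4) (exactly one): Zubin ∈ Audit.
(1): Zubin ∉ Compliance.
(7) (exactly one): Rosa ∈ Compliance.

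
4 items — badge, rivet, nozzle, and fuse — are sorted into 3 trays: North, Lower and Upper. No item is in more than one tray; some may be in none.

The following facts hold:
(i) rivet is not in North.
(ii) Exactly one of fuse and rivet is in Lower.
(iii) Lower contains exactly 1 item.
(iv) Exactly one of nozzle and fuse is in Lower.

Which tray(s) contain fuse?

fuse: Lower

From (i): rivet ∉ North.
Suppose fuse ∈ North: no assignment then satisfies all the clues, so fuse ∉ North.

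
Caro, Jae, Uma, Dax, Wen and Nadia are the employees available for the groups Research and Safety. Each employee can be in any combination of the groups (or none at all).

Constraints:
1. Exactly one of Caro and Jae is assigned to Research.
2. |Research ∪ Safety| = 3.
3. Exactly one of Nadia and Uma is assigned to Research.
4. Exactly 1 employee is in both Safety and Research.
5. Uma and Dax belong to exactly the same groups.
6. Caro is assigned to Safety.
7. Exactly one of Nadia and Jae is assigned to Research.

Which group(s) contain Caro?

Caro: Research, Safety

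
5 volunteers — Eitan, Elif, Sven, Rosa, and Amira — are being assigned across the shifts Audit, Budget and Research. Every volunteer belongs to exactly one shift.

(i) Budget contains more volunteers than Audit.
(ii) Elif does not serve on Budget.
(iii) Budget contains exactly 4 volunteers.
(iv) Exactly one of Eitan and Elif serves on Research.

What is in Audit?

From (ii): Elif ∉ Budget.
(iii): only 4 candidates remain for Budget, so all are in.
(iv) (exactly one): Elif ∈ Research.

Audit = {}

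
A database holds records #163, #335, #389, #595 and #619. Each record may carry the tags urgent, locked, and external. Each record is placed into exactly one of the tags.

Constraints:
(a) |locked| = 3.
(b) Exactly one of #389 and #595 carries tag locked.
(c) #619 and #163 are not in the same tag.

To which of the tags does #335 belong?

#335: locked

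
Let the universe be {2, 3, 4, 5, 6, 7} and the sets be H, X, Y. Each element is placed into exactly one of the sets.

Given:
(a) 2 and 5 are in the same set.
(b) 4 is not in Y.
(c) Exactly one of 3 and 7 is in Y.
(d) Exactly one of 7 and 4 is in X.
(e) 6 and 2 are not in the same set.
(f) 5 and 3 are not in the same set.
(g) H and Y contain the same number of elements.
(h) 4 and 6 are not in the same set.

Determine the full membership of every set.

H = {2, 5}; X = {3, 4}; Y = {6, 7}

From (b): 4 ∉ Y.
Suppose 2 ∉ H: no assignment then satisfies all the clues, so 2 ∈ H.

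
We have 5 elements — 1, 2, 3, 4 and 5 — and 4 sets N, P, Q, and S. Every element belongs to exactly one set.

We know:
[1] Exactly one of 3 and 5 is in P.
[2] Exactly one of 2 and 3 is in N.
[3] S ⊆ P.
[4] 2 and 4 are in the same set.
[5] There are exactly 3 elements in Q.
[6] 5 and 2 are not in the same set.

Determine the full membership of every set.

N = {3}; P = {5}; Q = {1, 2, 4}; S = {}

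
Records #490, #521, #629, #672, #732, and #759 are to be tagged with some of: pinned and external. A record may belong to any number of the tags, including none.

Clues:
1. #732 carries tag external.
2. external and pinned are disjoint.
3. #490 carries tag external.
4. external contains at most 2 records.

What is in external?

external = {#490, #732}

From (1): #732 ∈ external.
From (3): #490 ∈ external.
(2) (disjoint): #490 ∉ pinned.
(2) (disjoint): #732 ∉ pinned.
(4): external already has 2, so the rest are out.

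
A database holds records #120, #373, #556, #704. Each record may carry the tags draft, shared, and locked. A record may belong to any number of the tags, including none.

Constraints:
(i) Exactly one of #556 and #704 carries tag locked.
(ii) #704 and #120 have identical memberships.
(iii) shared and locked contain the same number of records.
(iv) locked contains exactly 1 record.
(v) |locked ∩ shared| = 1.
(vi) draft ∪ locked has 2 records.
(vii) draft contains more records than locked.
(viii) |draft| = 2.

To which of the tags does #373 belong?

#373: draft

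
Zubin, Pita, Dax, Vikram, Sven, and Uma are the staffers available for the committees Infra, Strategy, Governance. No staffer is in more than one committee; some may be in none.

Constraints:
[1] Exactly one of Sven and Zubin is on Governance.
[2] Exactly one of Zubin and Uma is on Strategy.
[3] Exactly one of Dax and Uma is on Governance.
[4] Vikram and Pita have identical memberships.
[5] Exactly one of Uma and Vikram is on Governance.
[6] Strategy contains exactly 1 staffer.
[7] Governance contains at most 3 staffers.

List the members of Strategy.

Strategy = {Zubin}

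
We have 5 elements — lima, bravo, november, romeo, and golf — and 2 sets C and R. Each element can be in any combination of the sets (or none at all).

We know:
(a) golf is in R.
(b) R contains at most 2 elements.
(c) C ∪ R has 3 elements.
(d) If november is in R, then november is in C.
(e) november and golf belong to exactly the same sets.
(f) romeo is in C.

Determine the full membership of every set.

C = {golf, november, romeo}; R = {golf, november}

From (a): golf ∈ R.
From (f): romeo ∈ C.
(e): november matches golf: november ∈ R.
(b): R already has 2, so the rest are out.
(d): november ∈ C.
(e): golf matches november: golf ∈ C.
Suppose lima ∈ C: no assignment then satisfies all the clues, so lima ∉ C.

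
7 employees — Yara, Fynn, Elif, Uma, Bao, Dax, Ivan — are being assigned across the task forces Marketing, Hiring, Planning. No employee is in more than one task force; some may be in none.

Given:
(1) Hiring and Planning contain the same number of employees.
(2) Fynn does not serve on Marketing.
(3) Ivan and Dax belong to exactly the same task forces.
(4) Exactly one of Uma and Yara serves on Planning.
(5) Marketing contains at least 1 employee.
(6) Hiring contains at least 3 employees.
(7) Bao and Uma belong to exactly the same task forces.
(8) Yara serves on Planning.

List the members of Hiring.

Hiring = {Bao, Fynn, Uma}

From (2): Fynn ∉ Marketing.
From (8): Yara ∈ Planning.
(4) (exactly one): Uma ∉ Planning.
(7): Bao matches Uma: Bao ∉ Planning.
Suppose Fynn ∉ Hiring: no assignment then satisfies all the clues, so Fynn ∈ Hiring.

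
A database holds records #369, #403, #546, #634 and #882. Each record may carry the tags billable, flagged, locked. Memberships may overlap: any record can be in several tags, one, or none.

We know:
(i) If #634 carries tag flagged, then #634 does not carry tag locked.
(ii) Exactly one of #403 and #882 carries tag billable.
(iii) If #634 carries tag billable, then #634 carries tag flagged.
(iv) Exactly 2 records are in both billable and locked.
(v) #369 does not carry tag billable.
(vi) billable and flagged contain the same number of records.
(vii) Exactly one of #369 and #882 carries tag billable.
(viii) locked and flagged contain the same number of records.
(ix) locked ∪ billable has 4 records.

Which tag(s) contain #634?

#634: billable, flagged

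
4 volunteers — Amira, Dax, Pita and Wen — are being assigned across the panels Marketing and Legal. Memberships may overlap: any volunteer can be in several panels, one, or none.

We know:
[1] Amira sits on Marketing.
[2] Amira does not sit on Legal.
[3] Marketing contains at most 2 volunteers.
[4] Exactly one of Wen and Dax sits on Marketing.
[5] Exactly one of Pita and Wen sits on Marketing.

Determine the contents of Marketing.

Marketing = {Amira, Wen}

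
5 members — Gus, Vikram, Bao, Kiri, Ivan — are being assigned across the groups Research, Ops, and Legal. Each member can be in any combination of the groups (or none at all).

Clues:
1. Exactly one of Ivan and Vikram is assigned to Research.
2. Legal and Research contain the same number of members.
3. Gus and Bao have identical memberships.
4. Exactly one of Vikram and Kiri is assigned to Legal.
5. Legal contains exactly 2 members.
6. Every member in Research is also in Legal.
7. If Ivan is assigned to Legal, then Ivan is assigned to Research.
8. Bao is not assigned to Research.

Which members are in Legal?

Legal = {Ivan, Kiri}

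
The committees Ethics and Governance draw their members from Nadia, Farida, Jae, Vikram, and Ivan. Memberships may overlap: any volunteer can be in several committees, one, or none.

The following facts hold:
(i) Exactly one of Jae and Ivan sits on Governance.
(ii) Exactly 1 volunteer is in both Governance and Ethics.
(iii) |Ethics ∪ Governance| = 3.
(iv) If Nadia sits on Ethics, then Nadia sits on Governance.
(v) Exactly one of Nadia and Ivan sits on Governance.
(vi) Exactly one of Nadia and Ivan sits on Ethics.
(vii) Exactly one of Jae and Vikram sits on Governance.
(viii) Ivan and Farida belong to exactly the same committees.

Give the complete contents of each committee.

Ethics = {Nadia, Vikram}; Governance = {Jae, Nadia}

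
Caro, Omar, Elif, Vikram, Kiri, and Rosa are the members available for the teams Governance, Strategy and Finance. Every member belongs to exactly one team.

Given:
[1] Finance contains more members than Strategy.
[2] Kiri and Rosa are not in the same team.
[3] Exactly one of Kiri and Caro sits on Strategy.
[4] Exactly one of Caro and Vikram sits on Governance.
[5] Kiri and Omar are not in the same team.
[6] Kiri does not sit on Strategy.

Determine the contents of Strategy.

Strategy = {Caro}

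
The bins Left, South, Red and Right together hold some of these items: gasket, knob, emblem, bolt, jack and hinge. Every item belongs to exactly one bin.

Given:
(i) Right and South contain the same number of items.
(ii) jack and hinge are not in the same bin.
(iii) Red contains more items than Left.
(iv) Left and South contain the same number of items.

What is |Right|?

1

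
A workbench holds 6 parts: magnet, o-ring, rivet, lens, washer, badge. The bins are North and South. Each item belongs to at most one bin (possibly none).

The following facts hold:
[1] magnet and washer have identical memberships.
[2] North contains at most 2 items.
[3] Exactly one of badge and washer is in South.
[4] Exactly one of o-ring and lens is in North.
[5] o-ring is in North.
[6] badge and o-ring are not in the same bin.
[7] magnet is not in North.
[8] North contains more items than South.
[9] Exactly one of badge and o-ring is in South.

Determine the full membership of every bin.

North = {o-ring, rivet}; South = {badge}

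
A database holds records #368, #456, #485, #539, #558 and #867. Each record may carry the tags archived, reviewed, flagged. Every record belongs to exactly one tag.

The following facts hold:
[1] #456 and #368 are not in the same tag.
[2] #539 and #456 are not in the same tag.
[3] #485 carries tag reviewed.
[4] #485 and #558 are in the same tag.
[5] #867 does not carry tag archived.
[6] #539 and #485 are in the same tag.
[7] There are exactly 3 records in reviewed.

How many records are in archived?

1

From (3): #485 ∈ reviewed.
From (5): #867 ∉ archived.
(4): #558 matches #485: #558 ∉ archived.
(4): #558 matches #485: #558 ∈ reviewed.
(6): #539 matches #485: #539 ∉ archived.
(6): #539 matches #485: #539 ∈ reviewed.
(7): reviewed already has 3, so the rest are out.
Only one tag left: #867 ∈ flagged.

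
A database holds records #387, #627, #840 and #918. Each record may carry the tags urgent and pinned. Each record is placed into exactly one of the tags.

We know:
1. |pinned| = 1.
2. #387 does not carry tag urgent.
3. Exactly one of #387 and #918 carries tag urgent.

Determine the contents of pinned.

pinned = {#387}

From (2): #387 ∉ urgent.
(3) (exactly one): #918 ∈ urgent.
Only one tag left: #387 ∈ pinned.
(1): pinned already has 1, so the rest are out.
Only one tag left: #627 ∈ urgent.
Only one tag left: #840 ∈ urgent.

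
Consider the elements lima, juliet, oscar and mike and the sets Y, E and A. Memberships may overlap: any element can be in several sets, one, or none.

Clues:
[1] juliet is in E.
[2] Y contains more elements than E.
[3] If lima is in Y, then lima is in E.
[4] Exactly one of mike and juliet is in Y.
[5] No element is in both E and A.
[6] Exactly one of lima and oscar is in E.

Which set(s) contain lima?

lima: E, Y

From (1): juliet ∈ E.
(5) (disjoint): juliet ∉ A.
Suppose lima ∉ Y: no assignment then satisfies all the clues, so lima ∈ Y.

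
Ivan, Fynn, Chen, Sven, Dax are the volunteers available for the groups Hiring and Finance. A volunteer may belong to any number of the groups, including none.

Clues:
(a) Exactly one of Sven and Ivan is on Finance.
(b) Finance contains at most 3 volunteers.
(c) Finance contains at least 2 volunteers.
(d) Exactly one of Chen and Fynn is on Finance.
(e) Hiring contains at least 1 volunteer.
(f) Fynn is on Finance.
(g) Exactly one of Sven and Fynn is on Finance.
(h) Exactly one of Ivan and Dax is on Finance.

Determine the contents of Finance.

Finance = {Fynn, Ivan}

From (f): Fynn ∈ Finance.
(d) (exactly one): Chen ∉ Finance.
(g) (exactly one): Sven ∉ Finance.
(a) (exactly one): Ivan ∈ Finance.
(h) (exactly one): Dax ∉ Finance.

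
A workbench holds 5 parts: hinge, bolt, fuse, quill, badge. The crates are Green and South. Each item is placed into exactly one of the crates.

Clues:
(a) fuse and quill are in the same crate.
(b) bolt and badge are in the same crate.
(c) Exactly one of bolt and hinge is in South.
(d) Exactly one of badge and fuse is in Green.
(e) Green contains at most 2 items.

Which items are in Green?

Green = {badge, bolt}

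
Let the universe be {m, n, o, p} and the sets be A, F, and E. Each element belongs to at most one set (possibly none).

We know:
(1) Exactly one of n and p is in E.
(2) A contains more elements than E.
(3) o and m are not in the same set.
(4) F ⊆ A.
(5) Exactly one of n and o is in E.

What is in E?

E = {n}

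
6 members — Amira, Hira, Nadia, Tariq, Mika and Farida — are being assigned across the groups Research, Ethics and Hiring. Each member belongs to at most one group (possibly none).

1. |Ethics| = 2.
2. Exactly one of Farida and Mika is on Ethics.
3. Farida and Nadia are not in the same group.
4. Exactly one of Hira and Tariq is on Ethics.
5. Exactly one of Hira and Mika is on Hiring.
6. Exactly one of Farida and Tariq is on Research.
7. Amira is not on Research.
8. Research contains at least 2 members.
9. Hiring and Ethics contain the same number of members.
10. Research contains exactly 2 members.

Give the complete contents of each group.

Research = {Nadia, Tariq}; Ethics = {Farida, Hira}; Hiring = {Amira, Mika}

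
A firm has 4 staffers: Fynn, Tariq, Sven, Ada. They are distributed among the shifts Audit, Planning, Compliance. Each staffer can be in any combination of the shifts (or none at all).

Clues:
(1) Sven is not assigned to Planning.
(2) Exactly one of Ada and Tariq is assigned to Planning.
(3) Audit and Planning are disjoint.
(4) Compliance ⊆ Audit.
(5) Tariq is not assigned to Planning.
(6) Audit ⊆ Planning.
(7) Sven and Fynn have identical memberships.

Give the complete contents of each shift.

From (1): Sven ∉ Planning.
From (5): Tariq ∉ Planning.
(2) (exactly one): Ada ∈ Planning.
(3) (disjoint): Ada ∉ Audit.
(4) contrapositive: Ada ∉ Compliance.
(6) contrapositive: Tariq ∉ Audit.
(6) contrapositive: Sven ∉ Audit.
(7): Fynn matches Sven: Fynn ∉ Audit.
(7): Fynn matches Sven: Fynn ∉ Planning.
(4) contrapositive: Fynn ∉ Compliance.
(4) contrapositive: Tariq ∉ Compliance.
(4) contrapositive: Sven ∉ Compliance.

Audit = {}; Planning = {Ada}; Compliance = {}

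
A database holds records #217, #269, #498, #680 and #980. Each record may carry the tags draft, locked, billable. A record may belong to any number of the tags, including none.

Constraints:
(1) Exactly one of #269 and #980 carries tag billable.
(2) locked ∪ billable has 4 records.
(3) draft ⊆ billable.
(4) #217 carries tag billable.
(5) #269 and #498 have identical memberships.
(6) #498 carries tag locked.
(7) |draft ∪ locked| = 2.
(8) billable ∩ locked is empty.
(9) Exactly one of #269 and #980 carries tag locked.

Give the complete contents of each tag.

draft = {}; locked = {#269, #498}; billable = {#217, #980}

From (4): #217 ∈ billable.
From (6): #498 ∈ locked.
(5): #269 matches #498: #269 ∈ locked.
(8) (disjoint): #217 ∉ locked.
(8) (disjoint): #269 ∉ billable.
(8) (disjoint): #498 ∉ billable.
(9) (exactly one): #980 ∉ locked.
(1) (exactly one): #980 ∈ billable.
(3) contrapositive: #269 ∉ draft.
(3) contrapositive: #498 ∉ draft.
Suppose #217 ∈ draft: no assignment then satisfies all the clues, so #217 ∉ draft.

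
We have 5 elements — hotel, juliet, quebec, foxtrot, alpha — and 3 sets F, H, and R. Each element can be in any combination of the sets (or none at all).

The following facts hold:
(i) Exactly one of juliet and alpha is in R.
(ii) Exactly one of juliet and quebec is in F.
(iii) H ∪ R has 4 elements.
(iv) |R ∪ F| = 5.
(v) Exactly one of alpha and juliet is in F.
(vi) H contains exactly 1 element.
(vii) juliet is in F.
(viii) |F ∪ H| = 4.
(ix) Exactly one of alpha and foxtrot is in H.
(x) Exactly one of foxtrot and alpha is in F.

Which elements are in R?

R = {alpha, foxtrot, hotel, quebec}

From (vii): juliet ∈ F.
(ii) (exactly one): quebec ∉ F.
(v) (exactly one): alpha ∉ F.
(x) (exactly one): foxtrot ∈ F.
Suppose hotel ∉ R: no assignment then satisfies all the clues, so hotel ∈ R.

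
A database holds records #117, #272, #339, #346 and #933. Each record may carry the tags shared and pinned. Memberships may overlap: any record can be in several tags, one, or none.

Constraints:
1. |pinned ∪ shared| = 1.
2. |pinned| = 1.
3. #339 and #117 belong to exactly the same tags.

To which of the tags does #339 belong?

#339: none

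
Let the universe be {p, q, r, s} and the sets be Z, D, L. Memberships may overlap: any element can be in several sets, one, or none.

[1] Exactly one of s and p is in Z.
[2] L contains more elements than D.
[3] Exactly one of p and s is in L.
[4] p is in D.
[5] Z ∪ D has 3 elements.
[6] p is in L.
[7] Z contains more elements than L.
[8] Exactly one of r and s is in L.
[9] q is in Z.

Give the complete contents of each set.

From (4): p ∈ D.
From (6): p ∈ L.
From (9): q ∈ Z.
(3) (exactly one): s ∉ L.
(8) (exactly one): r ∈ L.
Suppose p ∉ Z: no assignment then satisfies all the clues, so p ∈ Z.

Z = {p, q, r}; D = {p}; L = {p, r}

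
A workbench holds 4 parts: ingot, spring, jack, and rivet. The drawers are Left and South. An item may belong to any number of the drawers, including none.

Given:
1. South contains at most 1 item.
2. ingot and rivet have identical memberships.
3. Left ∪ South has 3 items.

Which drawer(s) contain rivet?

rivet: Left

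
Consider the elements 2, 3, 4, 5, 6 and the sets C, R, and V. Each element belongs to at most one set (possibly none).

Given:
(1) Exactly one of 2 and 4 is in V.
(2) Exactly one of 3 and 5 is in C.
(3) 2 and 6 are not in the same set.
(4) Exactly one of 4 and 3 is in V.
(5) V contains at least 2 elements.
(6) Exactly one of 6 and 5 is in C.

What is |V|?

2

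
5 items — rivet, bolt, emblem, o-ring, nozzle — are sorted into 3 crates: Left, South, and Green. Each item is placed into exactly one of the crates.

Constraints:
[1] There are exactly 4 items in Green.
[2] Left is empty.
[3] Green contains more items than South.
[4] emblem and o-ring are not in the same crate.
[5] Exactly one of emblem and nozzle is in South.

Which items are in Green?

Green = {bolt, nozzle, o-ring, rivet}

(2): Left already has 0, so the rest are out.
Suppose rivet ∉ Green: no assignment then satisfies all the clues, so rivet ∈ Green.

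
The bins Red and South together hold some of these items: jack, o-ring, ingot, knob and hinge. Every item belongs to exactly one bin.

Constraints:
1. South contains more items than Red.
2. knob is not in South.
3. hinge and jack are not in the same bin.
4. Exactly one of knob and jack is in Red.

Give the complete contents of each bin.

Red = {hinge, knob}; South = {ingot, jack, o-ring}

From (2): knob ∉ South.
Only one bin left: knob ∈ Red.
(4) (exactly one): jack ∉ Red.
Only one bin left: jack ∈ South.
(3): hinge ∉ South.
Only one bin left: hinge ∈ Red.
Suppose o-ring ∈ Red: no assignment then satisfies all the clues, so o-ring ∉ Red.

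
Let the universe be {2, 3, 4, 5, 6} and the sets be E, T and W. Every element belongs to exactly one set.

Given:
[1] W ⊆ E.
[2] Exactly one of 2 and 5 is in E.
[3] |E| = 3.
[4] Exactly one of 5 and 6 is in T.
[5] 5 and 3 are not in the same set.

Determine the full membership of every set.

E = {2, 3, 6}; T = {4, 5}; W = {}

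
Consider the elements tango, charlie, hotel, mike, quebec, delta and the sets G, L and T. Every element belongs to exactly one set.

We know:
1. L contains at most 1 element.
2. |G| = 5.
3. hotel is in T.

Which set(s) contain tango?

tango: G

From (3): hotel ∈ T.
(2): only 5 candidates remain for G, so all are in.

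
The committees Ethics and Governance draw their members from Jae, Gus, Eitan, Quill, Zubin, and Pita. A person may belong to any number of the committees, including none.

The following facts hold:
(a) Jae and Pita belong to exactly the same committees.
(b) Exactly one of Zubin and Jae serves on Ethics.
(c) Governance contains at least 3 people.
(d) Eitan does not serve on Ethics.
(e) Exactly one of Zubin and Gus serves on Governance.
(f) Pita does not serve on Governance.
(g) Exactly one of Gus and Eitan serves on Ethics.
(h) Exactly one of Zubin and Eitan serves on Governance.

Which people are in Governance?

Governance = {Eitan, Gus, Quill}

From (d): Eitan ∉ Ethics.
From (f): Pita ∉ Governance.
(a): Jae matches Pita: Jae ∉ Governance.
(g) (exactly one): Gus ∈ Ethics.
Suppose Gus ∉ Governance: no assignment then satisfies all the clues, so Gus ∈ Governance.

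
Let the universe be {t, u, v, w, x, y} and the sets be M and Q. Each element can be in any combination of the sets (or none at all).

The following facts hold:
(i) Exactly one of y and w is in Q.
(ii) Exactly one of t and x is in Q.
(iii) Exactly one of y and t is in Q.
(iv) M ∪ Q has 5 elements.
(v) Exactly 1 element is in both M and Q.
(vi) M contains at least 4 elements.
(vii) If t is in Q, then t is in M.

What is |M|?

4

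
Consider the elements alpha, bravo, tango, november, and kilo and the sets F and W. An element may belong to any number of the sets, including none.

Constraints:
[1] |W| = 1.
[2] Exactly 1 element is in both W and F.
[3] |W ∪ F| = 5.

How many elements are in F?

5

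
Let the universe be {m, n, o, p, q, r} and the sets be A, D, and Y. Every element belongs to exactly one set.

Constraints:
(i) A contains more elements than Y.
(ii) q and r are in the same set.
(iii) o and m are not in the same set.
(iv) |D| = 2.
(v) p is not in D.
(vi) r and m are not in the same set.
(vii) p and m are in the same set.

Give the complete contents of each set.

A = {m, n, p}; D = {q, r}; Y = {o}

From (v): p ∉ D.
(vii): m matches p: m ∉ D.
Suppose m ∉ A: no assignment then satisfies all the clues, so m ∈ A.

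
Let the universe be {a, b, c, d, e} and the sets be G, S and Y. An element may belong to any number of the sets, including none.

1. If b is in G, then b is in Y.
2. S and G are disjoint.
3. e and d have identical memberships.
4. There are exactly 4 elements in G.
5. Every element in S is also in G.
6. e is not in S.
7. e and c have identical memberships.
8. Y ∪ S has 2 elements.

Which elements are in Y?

Y = {a, b}

From (6): e ∉ S.
(3): d matches e: d ∉ S.
(7): c matches e: c ∉ S.
Suppose a ∉ Y: no assignment then satisfies all the clues, so a ∈ Y.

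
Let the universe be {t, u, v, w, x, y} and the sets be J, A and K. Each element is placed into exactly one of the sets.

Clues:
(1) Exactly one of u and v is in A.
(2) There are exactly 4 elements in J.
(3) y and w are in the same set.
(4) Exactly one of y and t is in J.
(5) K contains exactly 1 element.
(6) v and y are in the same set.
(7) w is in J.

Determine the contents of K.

K = {t}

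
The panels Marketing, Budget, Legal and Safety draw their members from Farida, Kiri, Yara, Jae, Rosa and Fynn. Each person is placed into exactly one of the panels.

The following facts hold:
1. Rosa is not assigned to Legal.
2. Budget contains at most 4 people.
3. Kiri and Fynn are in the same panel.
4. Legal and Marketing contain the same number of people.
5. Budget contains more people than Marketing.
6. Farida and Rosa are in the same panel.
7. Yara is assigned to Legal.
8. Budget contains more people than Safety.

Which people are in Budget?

Budget = {Farida, Fynn, Kiri, Rosa}

From (1): Rosa ∉ Legal.
From (7): Yara ∈ Legal.
(6): Farida matches Rosa: Farida ∉ Legal.
Suppose Farida ∉ Budget: no assignment then satisfies all the clues, so Farida ∈ Budget.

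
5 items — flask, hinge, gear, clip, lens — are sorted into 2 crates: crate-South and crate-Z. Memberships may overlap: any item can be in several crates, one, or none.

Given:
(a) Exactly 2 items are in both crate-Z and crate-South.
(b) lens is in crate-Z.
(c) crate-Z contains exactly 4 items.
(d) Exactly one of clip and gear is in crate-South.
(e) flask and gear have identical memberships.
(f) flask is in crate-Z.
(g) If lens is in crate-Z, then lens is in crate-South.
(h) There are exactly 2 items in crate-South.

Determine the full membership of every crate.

crate-South = {clip, lens}; crate-Z = {clip, flask, gear, lens}

From (b): lens ∈ crate-Z.
From (f): flask ∈ crate-Z.
(e): gear matches flask: gear ∈ crate-Z.
(g): lens ∈ crate-South.
Suppose flask ∈ crate-South: no assignment then satisfies all the clues, so flask ∉ crate-South.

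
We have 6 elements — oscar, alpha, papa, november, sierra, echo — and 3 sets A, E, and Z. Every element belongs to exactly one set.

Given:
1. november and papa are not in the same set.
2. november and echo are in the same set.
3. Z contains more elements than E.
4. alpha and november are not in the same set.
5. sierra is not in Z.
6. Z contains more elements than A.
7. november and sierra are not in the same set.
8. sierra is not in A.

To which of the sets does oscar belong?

oscar: Z

From (5): sierra ∉ Z.
From (8): sierra ∉ A.
Only one set left: sierra ∈ E.
(7): november ∉ E.
(2): echo matches november: echo ∉ E.
Suppose oscar ∈ A: no assignment then satisfies all the clues, so oscar ∉ A.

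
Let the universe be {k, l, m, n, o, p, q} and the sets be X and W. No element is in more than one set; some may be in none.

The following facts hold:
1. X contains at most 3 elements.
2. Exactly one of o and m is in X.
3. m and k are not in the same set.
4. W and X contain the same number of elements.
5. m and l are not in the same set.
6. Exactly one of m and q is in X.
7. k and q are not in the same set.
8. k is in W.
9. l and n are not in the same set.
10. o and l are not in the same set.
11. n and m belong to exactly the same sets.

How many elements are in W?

2

From (8): k ∈ W.
(3): m ∉ W.
(7): q ∉ W.
(11): n matches m: n ∉ W.
Suppose l ∈ X: no assignment then satisfies all the clues, so l ∉ X.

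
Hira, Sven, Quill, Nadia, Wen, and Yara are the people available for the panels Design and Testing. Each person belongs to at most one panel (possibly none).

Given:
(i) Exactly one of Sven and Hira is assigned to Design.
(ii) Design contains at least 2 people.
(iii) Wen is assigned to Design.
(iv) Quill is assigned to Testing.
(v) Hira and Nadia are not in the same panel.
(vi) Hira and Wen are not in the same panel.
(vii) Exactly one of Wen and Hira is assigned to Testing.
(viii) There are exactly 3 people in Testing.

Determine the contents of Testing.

From (iii): Wen ∈ Design.
From (iv): Quill ∈ Testing.
(vi): Hira ∉ Design.
(vii) (exactly one): Hira ∈ Testing.
(i) (exactly one): Sven ∈ Design.
(v): Nadia ∉ Testing.
(viii): only 3 candidates remain for Testing, so all are in.

Testing = {Hira, Quill, Yara}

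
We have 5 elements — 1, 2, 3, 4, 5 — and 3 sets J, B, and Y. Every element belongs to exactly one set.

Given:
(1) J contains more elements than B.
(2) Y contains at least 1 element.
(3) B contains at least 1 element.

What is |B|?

1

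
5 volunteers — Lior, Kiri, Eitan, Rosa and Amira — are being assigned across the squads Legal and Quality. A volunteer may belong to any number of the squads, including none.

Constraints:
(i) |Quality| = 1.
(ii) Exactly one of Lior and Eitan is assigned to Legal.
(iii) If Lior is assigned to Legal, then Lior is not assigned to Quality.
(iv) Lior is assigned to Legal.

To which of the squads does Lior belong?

From (iv): Lior ∈ Legal.
(ii) (exactly one): Eitan ∉ Legal.
(iii): Lior ∉ Quality.

Lior: Legal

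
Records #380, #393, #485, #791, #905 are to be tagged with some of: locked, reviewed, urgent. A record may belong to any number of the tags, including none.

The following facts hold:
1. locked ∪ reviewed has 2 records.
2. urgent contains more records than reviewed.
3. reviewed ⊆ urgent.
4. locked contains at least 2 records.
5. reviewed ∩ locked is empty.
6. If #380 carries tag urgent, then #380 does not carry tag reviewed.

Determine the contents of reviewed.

reviewed = {}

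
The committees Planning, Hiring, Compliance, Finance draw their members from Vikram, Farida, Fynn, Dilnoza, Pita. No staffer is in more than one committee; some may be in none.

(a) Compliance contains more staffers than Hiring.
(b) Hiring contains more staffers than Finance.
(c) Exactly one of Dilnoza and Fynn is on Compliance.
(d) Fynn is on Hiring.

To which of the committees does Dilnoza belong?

Dilnoza: Compliance

From (d): Fynn ∈ Hiring.
(c) (exactly one): Dilnoza ∈ Compliance.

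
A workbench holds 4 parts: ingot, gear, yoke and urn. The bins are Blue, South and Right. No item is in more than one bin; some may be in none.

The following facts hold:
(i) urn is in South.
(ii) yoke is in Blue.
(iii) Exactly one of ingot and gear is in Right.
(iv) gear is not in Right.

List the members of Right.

Right = {ingot}

From (i): urn ∈ South.
From (ii): yoke ∈ Blue.
From (iv): gear ∉ Right.
(iii) (exactly one): ingot ∈ Right.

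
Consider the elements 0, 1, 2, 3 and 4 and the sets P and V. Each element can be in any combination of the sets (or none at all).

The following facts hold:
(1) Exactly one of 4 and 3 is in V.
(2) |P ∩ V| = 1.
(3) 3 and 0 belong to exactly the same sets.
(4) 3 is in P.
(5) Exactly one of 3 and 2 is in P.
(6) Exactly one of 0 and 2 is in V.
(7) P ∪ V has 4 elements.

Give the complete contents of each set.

P = {0, 3, 4}; V = {2, 4}

From (4): 3 ∈ P.
(3): 0 matches 3: 0 ∈ P.
(5) (exactly one): 2 ∉ P.
Suppose 0 ∈ V: no assignment then satisfies all the clues, so 0 ∉ V.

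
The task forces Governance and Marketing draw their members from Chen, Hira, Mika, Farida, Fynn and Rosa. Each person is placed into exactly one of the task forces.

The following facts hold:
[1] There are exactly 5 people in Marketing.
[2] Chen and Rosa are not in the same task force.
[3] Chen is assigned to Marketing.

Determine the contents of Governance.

From (3): Chen ∈ Marketing.
(2): Rosa ∉ Marketing.
Only one task force left: Rosa ∈ Governance.
(1): only 5 candidates remain for Marketing, so all are in.

Governance = {Rosa}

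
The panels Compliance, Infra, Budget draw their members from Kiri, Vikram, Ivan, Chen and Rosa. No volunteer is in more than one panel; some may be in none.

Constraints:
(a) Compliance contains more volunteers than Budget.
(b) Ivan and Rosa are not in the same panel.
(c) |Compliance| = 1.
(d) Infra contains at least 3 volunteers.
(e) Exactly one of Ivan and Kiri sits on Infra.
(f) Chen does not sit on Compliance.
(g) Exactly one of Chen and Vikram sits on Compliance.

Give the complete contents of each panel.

Compliance = {Vikram}; Infra = {Chen, Kiri, Rosa}; Budget = {}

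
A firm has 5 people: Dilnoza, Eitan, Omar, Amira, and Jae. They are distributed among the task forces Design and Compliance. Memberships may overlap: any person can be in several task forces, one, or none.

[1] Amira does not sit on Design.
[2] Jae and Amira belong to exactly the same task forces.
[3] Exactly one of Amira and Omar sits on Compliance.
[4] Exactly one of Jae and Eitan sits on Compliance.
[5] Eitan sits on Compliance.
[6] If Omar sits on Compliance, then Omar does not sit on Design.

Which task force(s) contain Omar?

Omar: Compliance

From (1): Amira ∉ Design.
From (5): Eitan ∈ Compliance.
(2): Jae matches Amira: Jae ∉ Design.
(4) (exactly one): Jae ∉ Compliance.
(2): Amira matches Jae: Amira ∉ Compliance.
(3) (exactly one): Omar ∈ Compliance.
(6): Omar ∉ Design.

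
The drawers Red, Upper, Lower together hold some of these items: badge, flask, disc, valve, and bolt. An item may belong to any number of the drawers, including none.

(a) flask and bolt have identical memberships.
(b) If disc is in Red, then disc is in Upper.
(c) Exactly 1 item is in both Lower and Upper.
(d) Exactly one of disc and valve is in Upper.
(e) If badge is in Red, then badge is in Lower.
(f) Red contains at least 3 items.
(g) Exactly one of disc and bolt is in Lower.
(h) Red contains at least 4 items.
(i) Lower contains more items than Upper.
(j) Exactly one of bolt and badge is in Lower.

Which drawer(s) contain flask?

flask: Red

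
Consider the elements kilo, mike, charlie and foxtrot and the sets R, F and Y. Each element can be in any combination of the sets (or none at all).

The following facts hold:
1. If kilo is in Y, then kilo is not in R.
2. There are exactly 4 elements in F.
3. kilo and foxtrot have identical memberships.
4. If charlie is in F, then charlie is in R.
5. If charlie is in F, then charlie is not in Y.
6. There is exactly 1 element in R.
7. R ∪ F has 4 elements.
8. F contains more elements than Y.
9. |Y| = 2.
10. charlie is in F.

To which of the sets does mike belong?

mike: F

From (10): charlie ∈ F.
(2): only 4 candidates remain for F, so all are in.
(4): charlie ∈ R.
(5): charlie ∉ Y.
(6): R already has 1, so the rest are out.
Suppose mike ∈ Y: no assignment then satisfies all the clues, so mike ∉ Y.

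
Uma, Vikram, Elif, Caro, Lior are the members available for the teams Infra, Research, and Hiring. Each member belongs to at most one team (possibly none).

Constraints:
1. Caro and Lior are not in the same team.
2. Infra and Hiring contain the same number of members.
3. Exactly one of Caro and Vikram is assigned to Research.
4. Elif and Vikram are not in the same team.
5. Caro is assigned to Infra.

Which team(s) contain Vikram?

Vikram: Research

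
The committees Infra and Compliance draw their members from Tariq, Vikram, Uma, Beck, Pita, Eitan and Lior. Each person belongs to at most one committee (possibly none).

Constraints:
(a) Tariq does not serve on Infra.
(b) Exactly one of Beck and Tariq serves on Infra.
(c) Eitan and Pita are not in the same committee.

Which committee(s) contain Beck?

From (a): Tariq ∉ Infra.
(b) (exactly one): Beck ∈ Infra.

Beck: Infra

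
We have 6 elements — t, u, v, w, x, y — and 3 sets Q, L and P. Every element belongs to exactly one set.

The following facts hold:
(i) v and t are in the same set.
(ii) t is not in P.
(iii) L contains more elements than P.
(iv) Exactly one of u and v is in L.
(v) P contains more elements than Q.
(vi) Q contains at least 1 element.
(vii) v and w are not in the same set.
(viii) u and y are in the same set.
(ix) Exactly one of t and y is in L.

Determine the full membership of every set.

Q = {w}; L = {t, v, x}; P = {u, y}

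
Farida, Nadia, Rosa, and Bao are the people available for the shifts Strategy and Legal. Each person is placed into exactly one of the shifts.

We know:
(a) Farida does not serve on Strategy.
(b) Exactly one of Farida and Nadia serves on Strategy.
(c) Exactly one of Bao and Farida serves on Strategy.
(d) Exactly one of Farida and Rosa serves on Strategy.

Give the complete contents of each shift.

Strategy = {Bao, Nadia, Rosa}; Legal = {Farida}

From (a): Farida ∉ Strategy.
(b) (exactly one): Nadia ∈ Strategy.
(c) (exactly one): Bao ∈ Strategy.
(d) (exactly one): Rosa ∈ Strategy.
Only one shift left: Farida ∈ Legal.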